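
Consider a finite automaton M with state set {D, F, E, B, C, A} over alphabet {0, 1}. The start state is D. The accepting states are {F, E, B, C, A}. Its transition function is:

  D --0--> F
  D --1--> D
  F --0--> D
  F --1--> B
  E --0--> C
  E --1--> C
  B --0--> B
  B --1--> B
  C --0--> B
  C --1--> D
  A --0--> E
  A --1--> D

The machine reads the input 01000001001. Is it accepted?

Yes

Trace: D -0-> F -1-> B -0-> B -0-> B -0-> B -0-> B -0-> B -1-> B -0-> B -0-> B -1-> B
End state B is accepting.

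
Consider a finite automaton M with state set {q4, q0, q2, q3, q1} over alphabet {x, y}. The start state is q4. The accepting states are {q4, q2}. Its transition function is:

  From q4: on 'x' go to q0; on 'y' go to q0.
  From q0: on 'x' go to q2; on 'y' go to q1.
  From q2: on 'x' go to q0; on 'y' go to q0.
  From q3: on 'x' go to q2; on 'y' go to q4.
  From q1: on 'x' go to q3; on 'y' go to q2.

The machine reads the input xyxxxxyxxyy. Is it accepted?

start at q4
read 'x': q4 → q0
read 'y': q0 → q1
read 'x': q1 → q3
read 'x': q3 → q2
read 'x': q2 → q0
read 'x': q0 → q2
read 'y': q2 → q0
read 'x': q0 → q2
read 'x': q2 → q0
read 'y': q0 → q1
read 'y': q1 → q2
End state q2 is accepting.

Yes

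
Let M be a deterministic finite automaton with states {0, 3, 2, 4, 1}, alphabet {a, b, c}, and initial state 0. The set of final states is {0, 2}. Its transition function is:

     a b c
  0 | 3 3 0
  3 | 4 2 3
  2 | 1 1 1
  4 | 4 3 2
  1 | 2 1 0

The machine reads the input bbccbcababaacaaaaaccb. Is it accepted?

No

start at 0
read 'b': 0 → 3
read 'b': 3 → 2
read 'c': 2 → 1
read 'c': 1 → 0
read 'b': 0 → 3
read 'c': 3 → 3
read 'a': 3 → 4
read 'b': 4 → 3
read 'a': 3 → 4
read 'b': 4 → 3
read 'a': 3 → 4
read 'a': 4 → 4
read 'c': 4 → 2
read 'a': 2 → 1
read 'a': 1 → 2
read 'a': 2 → 1
read 'a': 1 → 2
read 'a': 2 → 1
read 'c': 1 → 0
read 'c': 0 → 0
read 'b': 0 → 3
End state 3 is not accepting.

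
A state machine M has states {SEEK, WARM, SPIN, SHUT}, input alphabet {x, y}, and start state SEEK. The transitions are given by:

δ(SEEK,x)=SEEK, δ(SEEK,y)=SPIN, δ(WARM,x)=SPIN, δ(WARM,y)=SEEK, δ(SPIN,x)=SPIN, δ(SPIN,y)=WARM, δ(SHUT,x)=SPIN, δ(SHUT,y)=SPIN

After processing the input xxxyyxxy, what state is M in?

SEEK → SEEK → SEEK → SEEK → SPIN → WARM → SPIN → SPIN → WARM

WARM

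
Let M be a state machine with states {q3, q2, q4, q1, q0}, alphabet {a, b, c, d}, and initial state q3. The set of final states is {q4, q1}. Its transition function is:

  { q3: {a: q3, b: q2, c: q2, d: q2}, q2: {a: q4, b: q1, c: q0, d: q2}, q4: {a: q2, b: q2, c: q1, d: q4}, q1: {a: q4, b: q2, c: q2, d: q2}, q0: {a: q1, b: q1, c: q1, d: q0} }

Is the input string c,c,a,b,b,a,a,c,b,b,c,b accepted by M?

q3 → q2 → q0 → q1 → q2 → q1 → q4 → q2 → q0 → q1 → q2 → q0 → q1
End state q1 is accepting.

Yes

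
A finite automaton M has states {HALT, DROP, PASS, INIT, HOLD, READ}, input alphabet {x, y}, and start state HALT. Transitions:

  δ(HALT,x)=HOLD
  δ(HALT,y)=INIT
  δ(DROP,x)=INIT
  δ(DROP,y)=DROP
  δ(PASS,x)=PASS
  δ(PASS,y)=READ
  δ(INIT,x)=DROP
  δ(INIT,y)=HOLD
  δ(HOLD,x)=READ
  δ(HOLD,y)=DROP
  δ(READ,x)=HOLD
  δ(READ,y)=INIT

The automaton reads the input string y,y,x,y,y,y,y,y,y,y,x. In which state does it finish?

HALT → INIT → HOLD → READ → INIT → HOLD → DROP → DROP → DROP → DROP → DROP → INIT

INIT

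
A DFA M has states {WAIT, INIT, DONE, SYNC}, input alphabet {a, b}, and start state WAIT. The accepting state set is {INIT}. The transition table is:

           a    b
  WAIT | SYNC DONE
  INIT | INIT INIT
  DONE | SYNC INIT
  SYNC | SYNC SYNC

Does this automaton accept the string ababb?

start at WAIT
read 'a': WAIT → SYNC
read 'b': SYNC → SYNC
read 'a': SYNC → SYNC
read 'b': SYNC → SYNC
read 'b': SYNC → SYNC
End state SYNC is not accepting.

No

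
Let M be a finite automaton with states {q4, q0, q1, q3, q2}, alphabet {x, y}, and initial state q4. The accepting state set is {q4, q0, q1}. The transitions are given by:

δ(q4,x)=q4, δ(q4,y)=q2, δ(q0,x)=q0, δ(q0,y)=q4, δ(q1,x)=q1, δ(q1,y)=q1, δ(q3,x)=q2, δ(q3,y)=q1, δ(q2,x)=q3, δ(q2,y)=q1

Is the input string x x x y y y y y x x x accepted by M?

Yes

Trace: q4 -x-> q4 -x-> q4 -x-> q4 -y-> q2 -y-> q1 -y-> q1 -y-> q1 -y-> q1 -x-> q1 -x-> q1 -x-> q1
End state q1 is accepting.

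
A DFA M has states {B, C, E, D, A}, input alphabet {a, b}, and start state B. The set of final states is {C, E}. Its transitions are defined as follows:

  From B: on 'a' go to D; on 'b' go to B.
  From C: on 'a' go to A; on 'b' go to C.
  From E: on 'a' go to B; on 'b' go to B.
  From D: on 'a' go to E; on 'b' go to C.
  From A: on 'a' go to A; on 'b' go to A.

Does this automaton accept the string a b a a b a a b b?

No

B → D → C → A → A → A → A → A → A → A
End state A is not accepting.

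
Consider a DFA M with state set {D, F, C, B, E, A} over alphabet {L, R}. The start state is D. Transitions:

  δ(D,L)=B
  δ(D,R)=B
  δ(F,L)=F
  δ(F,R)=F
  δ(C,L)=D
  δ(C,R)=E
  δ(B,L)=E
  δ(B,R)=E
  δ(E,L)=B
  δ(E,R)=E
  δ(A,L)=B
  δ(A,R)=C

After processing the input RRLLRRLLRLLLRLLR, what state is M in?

E

D → B → E → B → E → E → E → B → E → E → B → E → B → E → B → E → E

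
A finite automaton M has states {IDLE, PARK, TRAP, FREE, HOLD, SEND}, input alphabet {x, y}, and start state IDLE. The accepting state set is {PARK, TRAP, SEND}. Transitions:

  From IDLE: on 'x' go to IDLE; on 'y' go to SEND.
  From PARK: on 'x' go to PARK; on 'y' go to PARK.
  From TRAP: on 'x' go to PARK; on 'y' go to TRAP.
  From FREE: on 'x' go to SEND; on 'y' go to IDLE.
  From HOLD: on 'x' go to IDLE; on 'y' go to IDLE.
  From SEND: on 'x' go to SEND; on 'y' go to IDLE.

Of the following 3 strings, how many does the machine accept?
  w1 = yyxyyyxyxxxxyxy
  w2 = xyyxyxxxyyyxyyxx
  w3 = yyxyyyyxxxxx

w1:
  start at IDLE
  read 'y': IDLE → SEND
  read 'y': SEND → IDLE
  read 'x': IDLE → IDLE
  read 'y': IDLE → SEND
  read 'y': SEND → IDLE
  read 'y': IDLE → SEND
  read 'x': SEND → SEND
  read 'y': SEND → IDLE
  read 'x': IDLE → IDLE
  read 'x': IDLE → IDLE
  read 'x': IDLE → IDLE
  read 'x': IDLE → IDLE
  read 'y': IDLE → SEND
  read 'x': SEND → SEND
  read 'y': SEND → IDLE
  end IDLE, rejected
w2:
  start at IDLE
  read 'x': IDLE → IDLE
  read 'y': IDLE → SEND
  read 'y': SEND → IDLE
  read 'x': IDLE → IDLE
  read 'y': IDLE → SEND
  read 'x': SEND → SEND
  read 'x': SEND → SEND
  read 'x': SEND → SEND
  read 'y': SEND → IDLE
  read 'y': IDLE → SEND
  read 'y': SEND → IDLE
  read 'x': IDLE → IDLE
  read 'y': IDLE → SEND
  read 'y': SEND → IDLE
  read 'x': IDLE → IDLE
  read 'x': IDLE → IDLE
  end IDLE, rejected
w3:
  start at IDLE
  read 'y': IDLE → SEND
  read 'y': SEND → IDLE
  read 'x': IDLE → IDLE
  read 'y': IDLE → SEND
  read 'y': SEND → IDLE
  read 'y': IDLE → SEND
  read 'y': SEND → IDLE
  read 'x': IDLE → IDLE
  read 'x': IDLE → IDLE
  read 'x': IDLE → IDLE
  read 'x': IDLE → IDLE
  read 'x': IDLE → IDLE
  end IDLE, rejected

0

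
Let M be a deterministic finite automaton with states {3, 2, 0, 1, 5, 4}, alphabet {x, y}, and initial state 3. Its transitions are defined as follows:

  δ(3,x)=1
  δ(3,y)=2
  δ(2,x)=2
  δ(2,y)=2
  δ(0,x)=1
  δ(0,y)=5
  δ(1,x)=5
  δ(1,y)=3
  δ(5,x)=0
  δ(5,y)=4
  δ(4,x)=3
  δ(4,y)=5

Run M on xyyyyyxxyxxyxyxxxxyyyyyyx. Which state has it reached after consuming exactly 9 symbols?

2

3 → 1 → 3 → 2 → 2 → 2 → 2 → 2 → 2 → 2
After 9 symbols: 2.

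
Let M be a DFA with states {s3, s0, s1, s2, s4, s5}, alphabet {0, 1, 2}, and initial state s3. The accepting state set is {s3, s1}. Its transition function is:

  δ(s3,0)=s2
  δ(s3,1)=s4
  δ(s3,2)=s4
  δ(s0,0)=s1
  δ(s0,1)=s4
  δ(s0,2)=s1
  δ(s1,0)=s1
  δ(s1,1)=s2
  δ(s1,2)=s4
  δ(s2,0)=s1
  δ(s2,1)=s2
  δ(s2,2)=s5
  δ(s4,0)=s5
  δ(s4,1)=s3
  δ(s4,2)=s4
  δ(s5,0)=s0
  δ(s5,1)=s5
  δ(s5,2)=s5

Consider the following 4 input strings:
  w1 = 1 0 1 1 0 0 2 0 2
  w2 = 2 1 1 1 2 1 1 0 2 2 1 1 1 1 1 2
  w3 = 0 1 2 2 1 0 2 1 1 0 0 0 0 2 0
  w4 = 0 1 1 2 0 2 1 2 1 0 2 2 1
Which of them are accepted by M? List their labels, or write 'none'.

w4

w1:
  start at s3
  read '1': s3 → s4
  read '0': s4 → s5
  read '1': s5 → s5
  read '1': s5 → s5
  read '0': s5 → s0
  read '0': s0 → s1
  read '2': s1 → s4
  read '0': s4 → s5
  read '2': s5 → s5
  end s5, rejected
w2:
  start at s3
  read '2': s3 → s4
  read '1': s4 → s3
  read '1': s3 → s4
  read '1': s4 → s3
  read '2': s3 → s4
  read '1': s4 → s3
  read '1': s3 → s4
  read '0': s4 → s5
  read '2': s5 → s5
  read '2': s5 → s5
  read '1': s5 → s5
  read '1': s5 → s5
  read '1': s5 → s5
  read '1': s5 → s5
  read '1': s5 → s5
  read '2': s5 → s5
  end s5, rejected
w3:
  start at s3
  read '0': s3 → s2
  read '1': s2 → s2
  read '2': s2 → s5
  read '2': s5 → s5
  read '1': s5 → s5
  read '0': s5 → s0
  read '2': s0 → s1
  read '1': s1 → s2
  read '1': s2 → s2
  read '0': s2 → s1
  read '0': s1 → s1
  read '0': s1 → s1
  read '0': s1 → s1
  read '2': s1 → s4
  read '0': s4 → s5
  end s5, rejected
w4:
  start at s3
  read '0': s3 → s2
  read '1': s2 → s2
  read '1': s2 → s2
  read '2': s2 → s5
  read '0': s5 → s0
  read '2': s0 → s1
  read '1': s1 → s2
  read '2': s2 → s5
  read '1': s5 → s5
  read '0': s5 → s0
  read '2': s0 → s1
  read '2': s1 → s4
  read '1': s4 → s3
  end s3, accepted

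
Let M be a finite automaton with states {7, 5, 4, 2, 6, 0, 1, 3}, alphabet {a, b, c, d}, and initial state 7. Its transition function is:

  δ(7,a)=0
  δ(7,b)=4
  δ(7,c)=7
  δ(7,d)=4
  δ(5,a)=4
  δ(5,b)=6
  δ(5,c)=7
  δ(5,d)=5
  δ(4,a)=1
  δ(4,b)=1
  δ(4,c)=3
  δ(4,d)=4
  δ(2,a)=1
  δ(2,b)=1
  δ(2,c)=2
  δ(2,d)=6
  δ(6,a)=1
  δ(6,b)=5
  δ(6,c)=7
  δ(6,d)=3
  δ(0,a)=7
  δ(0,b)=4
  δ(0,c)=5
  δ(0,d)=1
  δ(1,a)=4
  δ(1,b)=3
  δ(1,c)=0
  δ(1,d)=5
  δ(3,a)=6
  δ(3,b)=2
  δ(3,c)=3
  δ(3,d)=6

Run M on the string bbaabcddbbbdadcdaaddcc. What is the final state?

3

start at 7
read 'b': 7 → 4
read 'b': 4 → 1
read 'a': 1 → 4
read 'a': 4 → 1
read 'b': 1 → 3
read 'c': 3 → 3
read 'd': 3 → 6
read 'd': 6 → 3
read 'b': 3 → 2
read 'b': 2 → 1
read 'b': 1 → 3
read 'd': 3 → 6
read 'a': 6 → 1
read 'd': 1 → 5
read 'c': 5 → 7
read 'd': 7 → 4
read 'a': 4 → 1
read 'a': 1 → 4
read 'd': 4 → 4
read 'd': 4 → 4
read 'c': 4 → 3
read 'c': 3 → 3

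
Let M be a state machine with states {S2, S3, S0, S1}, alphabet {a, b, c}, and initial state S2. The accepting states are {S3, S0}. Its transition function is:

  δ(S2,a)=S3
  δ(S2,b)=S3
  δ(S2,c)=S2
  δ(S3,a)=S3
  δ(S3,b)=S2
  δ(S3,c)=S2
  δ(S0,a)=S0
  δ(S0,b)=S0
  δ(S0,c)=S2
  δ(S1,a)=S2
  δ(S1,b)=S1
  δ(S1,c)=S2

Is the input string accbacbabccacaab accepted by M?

No

start at S2
read 'a': S2 → S3
read 'c': S3 → S2
read 'c': S2 → S2
read 'b': S2 → S3
read 'a': S3 → S3
read 'c': S3 → S2
read 'b': S2 → S3
read 'a': S3 → S3
read 'b': S3 → S2
read 'c': S2 → S2
read 'c': S2 → S2
read 'a': S2 → S3
read 'c': S3 → S2
read 'a': S2 → S3
read 'a': S3 → S3
read 'b': S3 → S2
End state S2 is not accepting.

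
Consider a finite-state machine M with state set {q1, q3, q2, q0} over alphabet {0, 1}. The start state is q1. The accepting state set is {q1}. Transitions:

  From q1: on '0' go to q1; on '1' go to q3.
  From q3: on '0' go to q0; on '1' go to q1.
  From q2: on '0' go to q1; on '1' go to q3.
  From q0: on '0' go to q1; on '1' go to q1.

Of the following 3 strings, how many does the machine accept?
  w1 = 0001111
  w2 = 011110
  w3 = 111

w1: Trace: q1 -0-> q1 -0-> q1 -0-> q1 -1-> q3 -1-> q1 -1-> q3 -1-> q1  → end q1, accepted
w2: Trace: q1 -0-> q1 -1-> q3 -1-> q1 -1-> q3 -1-> q1 -0-> q1  → end q1, accepted
w3: Trace: q1 -1-> q3 -1-> q1 -1-> q3  → end q3, rejected

2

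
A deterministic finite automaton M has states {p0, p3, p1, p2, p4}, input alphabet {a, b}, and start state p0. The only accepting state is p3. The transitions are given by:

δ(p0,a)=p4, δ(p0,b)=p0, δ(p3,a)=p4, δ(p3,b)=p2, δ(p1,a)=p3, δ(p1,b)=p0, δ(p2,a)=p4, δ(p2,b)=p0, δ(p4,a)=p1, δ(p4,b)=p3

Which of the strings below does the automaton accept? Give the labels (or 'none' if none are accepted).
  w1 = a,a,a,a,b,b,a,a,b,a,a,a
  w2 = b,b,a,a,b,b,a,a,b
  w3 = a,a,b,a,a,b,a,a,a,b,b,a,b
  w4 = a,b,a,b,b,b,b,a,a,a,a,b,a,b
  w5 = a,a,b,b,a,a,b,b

w1, w3, w4

w1: Trace: p0 -a-> p4 -a-> p1 -a-> p3 -a-> p4 -b-> p3 -b-> p2 -a-> p4 -a-> p1 -b-> p0 -a-> p4 -a-> p1 -a-> p3  → end p3, accepted
w2: Trace: p0 -b-> p0 -b-> p0 -a-> p4 -a-> p1 -b-> p0 -b-> p0 -a-> p4 -a-> p1 -b-> p0  → end p0, rejected
w3: Trace: p0 -a-> p4 -a-> p1 -b-> p0 -a-> p4 -a-> p1 -b-> p0 -a-> p4 -a-> p1 -a-> p3 -b-> p2 -b-> p0 -a-> p4 -b-> p3  → end p3, accepted
w4: Trace: p0 -a-> p4 -b-> p3 -a-> p4 -b-> p3 -b-> p2 -b-> p0 -b-> p0 -a-> p4 -a-> p1 -a-> p3 -a-> p4 -b-> p3 -a-> p4 -b-> p3  → end p3, accepted
w5: Trace: p0 -a-> p4 -a-> p1 -b-> p0 -b-> p0 -a-> p4 -a-> p1 -b-> p0 -b-> p0  → end p0, rejected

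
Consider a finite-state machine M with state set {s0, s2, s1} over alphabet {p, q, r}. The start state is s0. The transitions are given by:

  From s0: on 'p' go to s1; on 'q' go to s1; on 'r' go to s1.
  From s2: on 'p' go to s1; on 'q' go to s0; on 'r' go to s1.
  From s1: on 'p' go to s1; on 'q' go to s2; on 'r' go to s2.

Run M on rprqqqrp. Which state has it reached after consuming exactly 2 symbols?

start at s0
read 'r': s0 → s1
read 'p': s1 → s1
After 2 symbols: s1.

s1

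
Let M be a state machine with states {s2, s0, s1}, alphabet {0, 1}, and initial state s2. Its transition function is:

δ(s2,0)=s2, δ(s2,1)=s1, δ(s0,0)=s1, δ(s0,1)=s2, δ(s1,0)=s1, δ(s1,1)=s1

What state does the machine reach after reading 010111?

start at s2
read '0': s2 → s2
read '1': s2 → s1
read '0': s1 → s1
read '1': s1 → s1
read '1': s1 → s1
read '1': s1 → s1

s1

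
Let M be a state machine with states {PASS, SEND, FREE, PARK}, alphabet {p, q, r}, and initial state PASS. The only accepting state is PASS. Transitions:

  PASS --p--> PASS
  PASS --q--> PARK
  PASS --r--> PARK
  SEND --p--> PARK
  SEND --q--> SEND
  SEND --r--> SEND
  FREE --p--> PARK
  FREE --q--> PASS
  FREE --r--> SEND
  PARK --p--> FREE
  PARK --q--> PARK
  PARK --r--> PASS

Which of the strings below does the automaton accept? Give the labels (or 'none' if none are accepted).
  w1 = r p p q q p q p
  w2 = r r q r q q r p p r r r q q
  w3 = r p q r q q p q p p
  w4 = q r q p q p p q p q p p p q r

w1, w3, w4

w1: PASS → PARK → FREE → PARK → PARK → PARK → FREE → PASS → PASS  → end PASS, accepted
w2: PASS → PARK → PASS → PARK → PASS → PARK → PARK → PASS → PASS → PASS → PARK → PASS → PARK → PARK → PARK  → end PARK, rejected
w3: PASS → PARK → FREE → PASS → PARK → PARK → PARK → FREE → PASS → PASS → PASS  → end PASS, accepted
w4: PASS → PARK → PASS → PARK → FREE → PASS → PASS → PASS → PARK → FREE → PASS → PASS → PASS → PASS → PARK → PASS  → end PASS, accepted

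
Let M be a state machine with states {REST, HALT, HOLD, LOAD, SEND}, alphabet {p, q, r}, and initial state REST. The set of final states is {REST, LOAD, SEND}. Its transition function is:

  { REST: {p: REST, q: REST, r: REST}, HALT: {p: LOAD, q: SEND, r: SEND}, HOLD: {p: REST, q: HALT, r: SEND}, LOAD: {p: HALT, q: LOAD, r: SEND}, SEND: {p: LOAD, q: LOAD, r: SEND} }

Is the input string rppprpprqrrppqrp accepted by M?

REST → REST → REST → REST → REST → REST → REST → REST → REST → REST → REST → REST → REST → REST → REST → REST → REST
End state REST is accepting.

Yes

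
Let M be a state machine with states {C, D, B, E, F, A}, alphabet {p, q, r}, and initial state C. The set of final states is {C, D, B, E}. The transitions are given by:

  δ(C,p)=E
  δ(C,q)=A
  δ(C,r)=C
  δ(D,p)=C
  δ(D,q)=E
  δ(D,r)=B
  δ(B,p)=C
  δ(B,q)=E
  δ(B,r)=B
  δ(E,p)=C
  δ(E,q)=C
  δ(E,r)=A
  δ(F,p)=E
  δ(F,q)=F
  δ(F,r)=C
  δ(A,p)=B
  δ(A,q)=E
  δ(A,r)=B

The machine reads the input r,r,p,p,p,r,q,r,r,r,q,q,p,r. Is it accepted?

No

start at C
read 'r': C → C
read 'r': C → C
read 'p': C → E
read 'p': E → C
read 'p': C → E
read 'r': E → A
read 'q': A → E
read 'r': E → A
read 'r': A → B
read 'r': B → B
read 'q': B → E
read 'q': E → C
read 'p': C → E
read 'r': E → A
End state A is not accepting.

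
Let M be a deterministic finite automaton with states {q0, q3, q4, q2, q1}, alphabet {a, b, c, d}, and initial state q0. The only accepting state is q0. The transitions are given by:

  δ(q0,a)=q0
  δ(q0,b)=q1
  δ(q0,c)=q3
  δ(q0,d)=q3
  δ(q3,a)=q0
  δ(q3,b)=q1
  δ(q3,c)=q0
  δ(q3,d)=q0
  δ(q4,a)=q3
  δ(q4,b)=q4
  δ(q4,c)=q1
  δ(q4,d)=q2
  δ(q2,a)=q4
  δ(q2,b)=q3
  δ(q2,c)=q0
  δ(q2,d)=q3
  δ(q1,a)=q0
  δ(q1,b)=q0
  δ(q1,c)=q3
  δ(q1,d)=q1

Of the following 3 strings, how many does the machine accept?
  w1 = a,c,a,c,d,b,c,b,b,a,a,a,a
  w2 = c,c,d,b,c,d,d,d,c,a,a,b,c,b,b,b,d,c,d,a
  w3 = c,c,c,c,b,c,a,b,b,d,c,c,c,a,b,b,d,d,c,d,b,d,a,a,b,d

2

w1: q0 → q0 → q3 → q0 → q3 → q0 → q1 → q3 → q1 → q0 → q0 → q0 → q0 → q0  → end q0, accepted
w2: q0 → q3 → q0 → q3 → q1 → q3 → q0 → q3 → q0 → q3 → q0 → q0 → q1 → q3 → q1 → q0 → q1 → q1 → q3 → q0 → q0  → end q0, accepted
w3: q0 → q3 → q0 → q3 → q0 → q1 → q3 → q0 → q1 → q0 → q3 → q0 → q3 → q0 → q0 → q1 → q0 → q3 → q0 → q3 → q0 → q1 → q1 → q0 → q0 → q1 → q1  → end q1, rejected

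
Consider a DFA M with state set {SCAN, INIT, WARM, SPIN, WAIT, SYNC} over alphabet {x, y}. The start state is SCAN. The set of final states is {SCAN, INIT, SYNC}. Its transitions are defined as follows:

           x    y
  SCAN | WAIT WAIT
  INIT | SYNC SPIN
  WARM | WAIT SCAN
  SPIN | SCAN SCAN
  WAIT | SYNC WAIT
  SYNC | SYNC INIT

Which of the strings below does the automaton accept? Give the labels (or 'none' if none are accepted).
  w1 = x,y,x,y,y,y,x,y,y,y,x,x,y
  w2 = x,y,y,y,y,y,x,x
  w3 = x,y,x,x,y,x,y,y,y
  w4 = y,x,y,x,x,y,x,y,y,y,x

w1, w2, w3

w1: Trace: SCAN -x-> WAIT -y-> WAIT -x-> SYNC -y-> INIT -y-> SPIN -y-> SCAN -x-> WAIT -y-> WAIT -y-> WAIT -y-> WAIT -x-> SYNC -x-> SYNC -y-> INIT  → end INIT, accepted
w2: Trace: SCAN -x-> WAIT -y-> WAIT -y-> WAIT -y-> WAIT -y-> WAIT -y-> WAIT -x-> SYNC -x-> SYNC  → end SYNC, accepted
w3: Trace: SCAN -x-> WAIT -y-> WAIT -x-> SYNC -x-> SYNC -y-> INIT -x-> SYNC -y-> INIT -y-> SPIN -y-> SCAN  → end SCAN, accepted
w4: Trace: SCAN -y-> WAIT -x-> SYNC -y-> INIT -x-> SYNC -x-> SYNC -y-> INIT -x-> SYNC -y-> INIT -y-> SPIN -y-> SCAN -x-> WAIT  → end WAIT, rejected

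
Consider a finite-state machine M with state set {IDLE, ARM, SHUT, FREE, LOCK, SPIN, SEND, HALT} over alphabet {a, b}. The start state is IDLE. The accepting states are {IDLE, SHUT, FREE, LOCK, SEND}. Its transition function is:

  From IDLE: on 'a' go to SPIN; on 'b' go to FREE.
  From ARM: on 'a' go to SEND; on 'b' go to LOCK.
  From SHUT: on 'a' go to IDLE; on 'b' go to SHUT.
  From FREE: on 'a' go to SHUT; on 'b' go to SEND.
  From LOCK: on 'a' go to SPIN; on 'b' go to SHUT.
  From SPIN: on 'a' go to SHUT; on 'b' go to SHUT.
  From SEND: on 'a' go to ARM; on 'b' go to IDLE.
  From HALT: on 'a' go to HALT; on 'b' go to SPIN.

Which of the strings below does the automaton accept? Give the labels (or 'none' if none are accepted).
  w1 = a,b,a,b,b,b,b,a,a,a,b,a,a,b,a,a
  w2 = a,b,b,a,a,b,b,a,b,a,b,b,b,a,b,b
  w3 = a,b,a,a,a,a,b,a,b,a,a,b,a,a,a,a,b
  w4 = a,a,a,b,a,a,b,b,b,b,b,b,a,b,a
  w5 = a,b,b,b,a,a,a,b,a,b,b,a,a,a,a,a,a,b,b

w2, w3, w4, w5

w1: IDLE → SPIN → SHUT → IDLE → FREE → SEND → IDLE → FREE → SHUT → IDLE → SPIN → SHUT → IDLE → SPIN → SHUT → IDLE → SPIN  → end SPIN, rejected
w2: IDLE → SPIN → SHUT → SHUT → IDLE → SPIN → SHUT → SHUT → IDLE → FREE → SHUT → SHUT → SHUT → SHUT → IDLE → FREE → SEND  → end SEND, accepted
w3: IDLE → SPIN → SHUT → IDLE → SPIN → SHUT → IDLE → FREE → SHUT → SHUT → IDLE → SPIN → SHUT → IDLE → SPIN → SHUT → IDLE → FREE  → end FREE, accepted
w4: IDLE → SPIN → SHUT → IDLE → FREE → SHUT → IDLE → FREE → SEND → IDLE → FREE → SEND → IDLE → SPIN → SHUT → IDLE  → end IDLE, accepted
w5: IDLE → SPIN → SHUT → SHUT → SHUT → IDLE → SPIN → SHUT → SHUT → IDLE → FREE → SEND → ARM → SEND → ARM → SEND → ARM → SEND → IDLE → FREE  → end FREE, accepted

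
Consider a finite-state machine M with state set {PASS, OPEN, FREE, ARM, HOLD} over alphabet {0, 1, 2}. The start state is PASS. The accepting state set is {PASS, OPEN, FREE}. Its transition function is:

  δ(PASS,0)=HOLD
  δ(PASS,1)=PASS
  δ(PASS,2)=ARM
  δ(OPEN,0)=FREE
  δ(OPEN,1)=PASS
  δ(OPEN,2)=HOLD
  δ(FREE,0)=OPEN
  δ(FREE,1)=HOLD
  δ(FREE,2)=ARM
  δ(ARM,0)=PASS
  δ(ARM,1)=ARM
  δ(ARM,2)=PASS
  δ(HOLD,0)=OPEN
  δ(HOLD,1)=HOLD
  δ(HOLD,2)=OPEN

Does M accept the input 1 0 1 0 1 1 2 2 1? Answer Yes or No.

Trace: PASS -1-> PASS -0-> HOLD -1-> HOLD -0-> OPEN -1-> PASS -1-> PASS -2-> ARM -2-> PASS -1-> PASS
End state PASS is accepting.

Yes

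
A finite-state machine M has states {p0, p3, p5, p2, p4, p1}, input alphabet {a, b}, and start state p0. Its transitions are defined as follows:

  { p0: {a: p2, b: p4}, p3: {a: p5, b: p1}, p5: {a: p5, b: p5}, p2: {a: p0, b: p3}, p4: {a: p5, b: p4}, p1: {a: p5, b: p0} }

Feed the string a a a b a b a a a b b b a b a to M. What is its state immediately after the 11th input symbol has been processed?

p5

Trace: p0 -a-> p2 -a-> p0 -a-> p2 -b-> p3 -a-> p5 -b-> p5 -a-> p5 -a-> p5 -a-> p5 -b-> p5 -b-> p5
After 11 symbols: p5.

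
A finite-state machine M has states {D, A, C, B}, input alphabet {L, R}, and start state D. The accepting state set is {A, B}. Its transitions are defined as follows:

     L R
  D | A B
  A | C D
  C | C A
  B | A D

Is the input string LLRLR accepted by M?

Yes

D → A → C → A → C → A
End state A is accepting.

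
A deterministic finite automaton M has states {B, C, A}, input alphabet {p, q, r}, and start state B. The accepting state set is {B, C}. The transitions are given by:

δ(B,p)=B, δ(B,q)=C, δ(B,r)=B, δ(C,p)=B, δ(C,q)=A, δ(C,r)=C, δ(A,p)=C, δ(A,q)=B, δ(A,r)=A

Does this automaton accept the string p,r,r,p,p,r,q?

start at B
read 'p': B → B
read 'r': B → B
read 'r': B → B
read 'p': B → B
read 'p': B → B
read 'r': B → B
read 'q': B → C
End state C is accepting.

Yes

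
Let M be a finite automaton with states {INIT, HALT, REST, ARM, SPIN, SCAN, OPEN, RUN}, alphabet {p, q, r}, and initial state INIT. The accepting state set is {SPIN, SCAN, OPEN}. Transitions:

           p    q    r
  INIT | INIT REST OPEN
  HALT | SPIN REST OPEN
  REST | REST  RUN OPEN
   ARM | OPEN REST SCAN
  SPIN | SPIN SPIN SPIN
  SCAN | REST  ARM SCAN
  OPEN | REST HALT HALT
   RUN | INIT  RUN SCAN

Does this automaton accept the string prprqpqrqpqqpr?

start at INIT
read 'p': INIT → INIT
read 'r': INIT → OPEN
read 'p': OPEN → REST
read 'r': REST → OPEN
read 'q': OPEN → HALT
read 'p': HALT → SPIN
read 'q': SPIN → SPIN
read 'r': SPIN → SPIN
read 'q': SPIN → SPIN
read 'p': SPIN → SPIN
read 'q': SPIN → SPIN
read 'q': SPIN → SPIN
read 'p': SPIN → SPIN
read 'r': SPIN → SPIN
End state SPIN is accepting.

Yes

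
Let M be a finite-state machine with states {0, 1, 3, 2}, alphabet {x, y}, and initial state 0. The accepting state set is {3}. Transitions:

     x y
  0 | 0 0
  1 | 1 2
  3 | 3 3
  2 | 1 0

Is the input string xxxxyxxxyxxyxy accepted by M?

No

0 → 0 → 0 → 0 → 0 → 0 → 0 → 0 → 0 → 0 → 0 → 0 → 0 → 0 → 0
End state 0 is not accepting.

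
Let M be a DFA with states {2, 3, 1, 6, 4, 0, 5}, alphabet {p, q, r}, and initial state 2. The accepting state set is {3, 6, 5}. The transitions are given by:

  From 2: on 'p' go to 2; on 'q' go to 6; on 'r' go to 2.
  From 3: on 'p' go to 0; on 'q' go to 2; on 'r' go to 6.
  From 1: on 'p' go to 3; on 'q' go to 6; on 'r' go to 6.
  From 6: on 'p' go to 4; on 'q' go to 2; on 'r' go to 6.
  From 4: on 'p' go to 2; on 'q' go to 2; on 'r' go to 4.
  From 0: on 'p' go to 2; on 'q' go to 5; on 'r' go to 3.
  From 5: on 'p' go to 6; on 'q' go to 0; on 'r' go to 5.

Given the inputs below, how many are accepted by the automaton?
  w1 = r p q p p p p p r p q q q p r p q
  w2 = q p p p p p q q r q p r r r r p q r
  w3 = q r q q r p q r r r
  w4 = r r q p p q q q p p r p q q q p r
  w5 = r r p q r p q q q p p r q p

w1:
  start at 2
  read 'r': 2 → 2
  read 'p': 2 → 2
  read 'q': 2 → 6
  read 'p': 6 → 4
  read 'p': 4 → 2
  read 'p': 2 → 2
  read 'p': 2 → 2
  read 'p': 2 → 2
  read 'r': 2 → 2
  read 'p': 2 → 2
  read 'q': 2 → 6
  read 'q': 6 → 2
  read 'q': 2 → 6
  read 'p': 6 → 4
  read 'r': 4 → 4
  read 'p': 4 → 2
  read 'q': 2 → 6
  end 6, accepted
w2:
  start at 2
  read 'q': 2 → 6
  read 'p': 6 → 4
  read 'p': 4 → 2
  read 'p': 2 → 2
  read 'p': 2 → 2
  read 'p': 2 → 2
  read 'q': 2 → 6
  read 'q': 6 → 2
  read 'r': 2 → 2
  read 'q': 2 → 6
  read 'p': 6 → 4
  read 'r': 4 → 4
  read 'r': 4 → 4
  read 'r': 4 → 4
  read 'r': 4 → 4
  read 'p': 4 → 2
  read 'q': 2 → 6
  read 'r': 6 → 6
  end 6, accepted
w3:
  start at 2
  read 'q': 2 → 6
  read 'r': 6 → 6
  read 'q': 6 → 2
  read 'q': 2 → 6
  read 'r': 6 → 6
  read 'p': 6 → 4
  read 'q': 4 → 2
  read 'r': 2 → 2
  read 'r': 2 → 2
  read 'r': 2 → 2
  end 2, rejected
w4:
  start at 2
  read 'r': 2 → 2
  read 'r': 2 → 2
  read 'q': 2 → 6
  read 'p': 6 → 4
  read 'p': 4 → 2
  read 'q': 2 → 6
  read 'q': 6 → 2
  read 'q': 2 → 6
  read 'p': 6 → 4
  read 'p': 4 → 2
  read 'r': 2 → 2
  read 'p': 2 → 2
  read 'q': 2 → 6
  read 'q': 6 → 2
  read 'q': 2 → 6
  read 'p': 6 → 4
  read 'r': 4 → 4
  end 4, rejected
w5:
  start at 2
  read 'r': 2 → 2
  read 'r': 2 → 2
  read 'p': 2 → 2
  read 'q': 2 → 6
  read 'r': 6 → 6
  read 'p': 6 → 4
  read 'q': 4 → 2
  read 'q': 2 → 6
  read 'q': 6 → 2
  read 'p': 2 → 2
  read 'p': 2 → 2
  read 'r': 2 → 2
  read 'q': 2 → 6
  read 'p': 6 → 4
  end 4, rejected

2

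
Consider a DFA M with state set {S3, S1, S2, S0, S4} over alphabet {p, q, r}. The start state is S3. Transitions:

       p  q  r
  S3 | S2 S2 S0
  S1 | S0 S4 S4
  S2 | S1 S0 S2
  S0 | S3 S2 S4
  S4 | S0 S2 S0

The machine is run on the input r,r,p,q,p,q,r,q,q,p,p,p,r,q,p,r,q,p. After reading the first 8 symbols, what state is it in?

S2

Trace: S3 -r-> S0 -r-> S4 -p-> S0 -q-> S2 -p-> S1 -q-> S4 -r-> S0 -q-> S2
After 8 symbols: S2.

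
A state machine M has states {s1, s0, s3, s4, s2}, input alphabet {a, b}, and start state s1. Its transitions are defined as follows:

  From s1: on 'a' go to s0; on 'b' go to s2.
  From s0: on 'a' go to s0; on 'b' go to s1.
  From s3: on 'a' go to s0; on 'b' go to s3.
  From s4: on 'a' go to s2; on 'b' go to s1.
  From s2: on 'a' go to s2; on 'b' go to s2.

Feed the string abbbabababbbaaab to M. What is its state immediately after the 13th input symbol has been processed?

s2

s1 → s0 → s1 → s2 → s2 → s2 → s2 → s2 → s2 → s2 → s2 → s2 → s2 → s2
After 13 symbols: s2.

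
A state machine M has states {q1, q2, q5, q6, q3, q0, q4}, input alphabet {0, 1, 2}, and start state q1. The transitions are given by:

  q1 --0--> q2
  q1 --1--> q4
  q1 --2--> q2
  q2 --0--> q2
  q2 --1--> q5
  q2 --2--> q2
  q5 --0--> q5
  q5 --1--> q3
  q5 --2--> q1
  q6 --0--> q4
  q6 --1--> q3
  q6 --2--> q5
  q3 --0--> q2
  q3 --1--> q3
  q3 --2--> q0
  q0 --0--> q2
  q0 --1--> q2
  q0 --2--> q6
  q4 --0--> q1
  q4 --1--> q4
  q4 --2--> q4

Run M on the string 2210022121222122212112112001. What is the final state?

q1 → q2 → q2 → q5 → q5 → q5 → q1 → q2 → q5 → q1 → q4 → q4 → q4 → q4 → q4 → q4 → q4 → q4 → q4 → q4 → q4 → q4 → q4 → q4 → q4 → q4 → q1 → q2 → q5

q5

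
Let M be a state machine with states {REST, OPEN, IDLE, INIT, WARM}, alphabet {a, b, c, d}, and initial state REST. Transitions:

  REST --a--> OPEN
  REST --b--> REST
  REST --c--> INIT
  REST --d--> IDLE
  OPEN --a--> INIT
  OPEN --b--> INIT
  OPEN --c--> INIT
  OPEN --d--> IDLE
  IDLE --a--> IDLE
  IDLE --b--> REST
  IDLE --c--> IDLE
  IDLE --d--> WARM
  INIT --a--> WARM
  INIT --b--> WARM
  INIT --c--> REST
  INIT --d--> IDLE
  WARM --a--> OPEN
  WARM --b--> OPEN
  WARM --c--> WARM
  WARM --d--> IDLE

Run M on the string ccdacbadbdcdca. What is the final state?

start at REST
read 'c': REST → INIT
read 'c': INIT → REST
read 'd': REST → IDLE
read 'a': IDLE → IDLE
read 'c': IDLE → IDLE
read 'b': IDLE → REST
read 'a': REST → OPEN
read 'd': OPEN → IDLE
read 'b': IDLE → REST
read 'd': REST → IDLE
read 'c': IDLE → IDLE
read 'd': IDLE → WARM
read 'c': WARM → WARM
read 'a': WARM → OPEN

OPEN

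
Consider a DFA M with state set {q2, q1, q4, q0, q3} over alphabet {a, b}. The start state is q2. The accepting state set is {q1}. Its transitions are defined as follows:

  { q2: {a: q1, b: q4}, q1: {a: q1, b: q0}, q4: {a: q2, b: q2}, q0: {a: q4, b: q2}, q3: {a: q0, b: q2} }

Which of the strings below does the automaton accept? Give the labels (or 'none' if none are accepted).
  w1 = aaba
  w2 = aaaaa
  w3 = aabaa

w1: q2 → q1 → q1 → q0 → q4  → end q4, rejected
w2: q2 → q1 → q1 → q1 → q1 → q1  → end q1, accepted
w3: q2 → q1 → q1 → q0 → q4 → q2  → end q2, rejected

w2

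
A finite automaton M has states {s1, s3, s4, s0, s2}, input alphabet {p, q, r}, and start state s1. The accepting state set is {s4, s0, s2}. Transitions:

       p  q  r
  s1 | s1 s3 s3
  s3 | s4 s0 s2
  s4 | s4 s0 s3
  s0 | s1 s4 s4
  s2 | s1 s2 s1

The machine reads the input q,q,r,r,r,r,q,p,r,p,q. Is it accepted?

Yes

Trace: s1 -q-> s3 -q-> s0 -r-> s4 -r-> s3 -r-> s2 -r-> s1 -q-> s3 -p-> s4 -r-> s3 -p-> s4 -q-> s0
End state s0 is accepting.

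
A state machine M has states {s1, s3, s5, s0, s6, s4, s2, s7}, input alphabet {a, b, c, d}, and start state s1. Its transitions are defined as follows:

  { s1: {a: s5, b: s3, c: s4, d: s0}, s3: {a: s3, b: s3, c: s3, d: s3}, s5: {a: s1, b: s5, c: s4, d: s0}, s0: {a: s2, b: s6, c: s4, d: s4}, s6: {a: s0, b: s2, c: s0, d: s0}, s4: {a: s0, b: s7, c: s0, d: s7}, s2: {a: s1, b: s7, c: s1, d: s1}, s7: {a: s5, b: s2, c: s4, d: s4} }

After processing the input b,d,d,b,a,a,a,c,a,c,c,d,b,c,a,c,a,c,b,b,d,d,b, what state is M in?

s1 → s3 → s3 → s3 → s3 → s3 → s3 → s3 → s3 → s3 → s3 → s3 → s3 → s3 → s3 → s3 → s3 → s3 → s3 → s3 → s3 → s3 → s3 → s3

s3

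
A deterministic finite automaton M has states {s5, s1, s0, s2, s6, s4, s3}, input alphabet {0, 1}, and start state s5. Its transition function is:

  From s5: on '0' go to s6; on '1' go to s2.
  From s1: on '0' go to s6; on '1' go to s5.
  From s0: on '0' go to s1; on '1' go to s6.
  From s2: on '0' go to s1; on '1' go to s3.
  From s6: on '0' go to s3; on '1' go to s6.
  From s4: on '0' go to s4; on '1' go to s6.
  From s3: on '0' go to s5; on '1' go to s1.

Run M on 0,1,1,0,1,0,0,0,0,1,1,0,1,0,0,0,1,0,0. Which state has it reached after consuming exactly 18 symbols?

s1

start at s5
read '0': s5 → s6
read '1': s6 → s6
read '1': s6 → s6
read '0': s6 → s3
read '1': s3 → s1
read '0': s1 → s6
read '0': s6 → s3
read '0': s3 → s5
read '0': s5 → s6
read '1': s6 → s6
read '1': s6 → s6
read '0': s6 → s3
read '1': s3 → s1
read '0': s1 → s6
read '0': s6 → s3
read '0': s3 → s5
read '1': s5 → s2
read '0': s2 → s1
After 18 symbols: s1.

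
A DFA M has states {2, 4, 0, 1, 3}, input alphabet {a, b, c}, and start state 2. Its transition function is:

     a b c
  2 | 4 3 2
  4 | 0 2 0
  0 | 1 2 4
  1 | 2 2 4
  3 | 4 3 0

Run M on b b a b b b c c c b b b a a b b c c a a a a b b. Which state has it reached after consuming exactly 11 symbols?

3

start at 2
read 'b': 2 → 3
read 'b': 3 → 3
read 'a': 3 → 4
read 'b': 4 → 2
read 'b': 2 → 3
read 'b': 3 → 3
read 'c': 3 → 0
read 'c': 0 → 4
read 'c': 4 → 0
read 'b': 0 → 2
read 'b': 2 → 3
After 11 symbols: 3.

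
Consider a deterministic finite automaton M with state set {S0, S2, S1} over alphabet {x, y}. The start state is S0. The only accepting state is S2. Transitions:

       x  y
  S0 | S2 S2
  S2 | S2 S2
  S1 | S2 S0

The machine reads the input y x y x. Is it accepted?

Yes

start at S0
read 'y': S0 → S2
read 'x': S2 → S2
read 'y': S2 → S2
read 'x': S2 → S2
End state S2 is accepting.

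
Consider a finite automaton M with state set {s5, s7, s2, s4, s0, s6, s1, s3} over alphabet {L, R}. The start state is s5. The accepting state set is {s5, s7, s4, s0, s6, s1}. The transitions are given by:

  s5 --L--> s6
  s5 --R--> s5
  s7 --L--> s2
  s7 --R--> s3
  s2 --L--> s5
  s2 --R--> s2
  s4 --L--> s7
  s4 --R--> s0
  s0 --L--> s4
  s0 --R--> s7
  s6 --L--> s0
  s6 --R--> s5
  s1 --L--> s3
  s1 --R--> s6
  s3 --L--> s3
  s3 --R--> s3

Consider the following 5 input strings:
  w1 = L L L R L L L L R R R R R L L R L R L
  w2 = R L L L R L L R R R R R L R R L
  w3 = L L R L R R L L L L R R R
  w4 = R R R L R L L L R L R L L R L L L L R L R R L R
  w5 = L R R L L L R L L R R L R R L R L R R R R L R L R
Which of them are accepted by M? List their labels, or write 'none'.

w1

w1: Trace: s5 -L-> s6 -L-> s0 -L-> s4 -R-> s0 -L-> s4 -L-> s7 -L-> s2 -L-> s5 -R-> s5 -R-> s5 -R-> s5 -R-> s5 -R-> s5 -L-> s6 -L-> s0 -R-> s7 -L-> s2 -R-> s2 -L-> s5  → end s5, accepted
w2: Trace: s5 -R-> s5 -L-> s6 -L-> s0 -L-> s4 -R-> s0 -L-> s4 -L-> s7 -R-> s3 -R-> s3 -R-> s3 -R-> s3 -R-> s3 -L-> s3 -R-> s3 -R-> s3 -L-> s3  → end s3, rejected
w3: Trace: s5 -L-> s6 -L-> s0 -R-> s7 -L-> s2 -R-> s2 -R-> s2 -L-> s5 -L-> s6 -L-> s0 -L-> s4 -R-> s0 -R-> s7 -R-> s3  → end s3, rejected
w4: Trace: s5 -R-> s5 -R-> s5 -R-> s5 -L-> s6 -R-> s5 -L-> s6 -L-> s0 -L-> s4 -R-> s0 -L-> s4 -R-> s0 -L-> s4 -L-> s7 -R-> s3 -L-> s3 -L-> s3 -L-> s3 -L-> s3 -R-> s3 -L-> s3 -R-> s3 -R-> s3 -L-> s3 -R-> s3  → end s3, rejected
w5: Trace: s5 -L-> s6 -R-> s5 -R-> s5 -L-> s6 -L-> s0 -L-> s4 -R-> s0 -L-> s4 -L-> s7 -R-> s3 -R-> s3 -L-> s3 -R-> s3 -R-> s3 -L-> s3 -R-> s3 -L-> s3 -R-> s3 -R-> s3 -R-> s3 -R-> s3 -L-> s3 -R-> s3 -L-> s3 -R-> s3  → end s3, rejected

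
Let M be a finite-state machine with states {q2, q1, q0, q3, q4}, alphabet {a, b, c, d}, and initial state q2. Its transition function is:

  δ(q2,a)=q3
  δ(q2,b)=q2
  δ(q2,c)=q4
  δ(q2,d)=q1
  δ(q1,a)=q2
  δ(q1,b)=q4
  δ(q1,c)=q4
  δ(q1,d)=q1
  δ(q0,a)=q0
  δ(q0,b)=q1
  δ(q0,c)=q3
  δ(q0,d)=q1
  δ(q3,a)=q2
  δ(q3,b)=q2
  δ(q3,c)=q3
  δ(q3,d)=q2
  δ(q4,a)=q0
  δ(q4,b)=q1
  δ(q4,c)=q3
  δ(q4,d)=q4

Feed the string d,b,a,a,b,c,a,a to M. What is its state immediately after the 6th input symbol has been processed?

q4

Trace: q2 -d-> q1 -b-> q4 -a-> q0 -a-> q0 -b-> q1 -c-> q4
After 6 symbols: q4.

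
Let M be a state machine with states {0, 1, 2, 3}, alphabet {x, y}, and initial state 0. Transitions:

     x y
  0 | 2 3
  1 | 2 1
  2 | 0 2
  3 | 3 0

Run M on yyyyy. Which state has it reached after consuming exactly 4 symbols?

0

0 → 3 → 0 → 3 → 0
After 4 symbols: 0.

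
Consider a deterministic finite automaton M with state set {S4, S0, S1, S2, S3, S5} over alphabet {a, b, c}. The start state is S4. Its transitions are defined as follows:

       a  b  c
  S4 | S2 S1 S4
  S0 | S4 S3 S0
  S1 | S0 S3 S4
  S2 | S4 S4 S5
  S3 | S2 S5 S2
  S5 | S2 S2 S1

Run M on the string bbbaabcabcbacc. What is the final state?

Trace: S4 -b-> S1 -b-> S3 -b-> S5 -a-> S2 -a-> S4 -b-> S1 -c-> S4 -a-> S2 -b-> S4 -c-> S4 -b-> S1 -a-> S0 -c-> S0 -c-> S0

S0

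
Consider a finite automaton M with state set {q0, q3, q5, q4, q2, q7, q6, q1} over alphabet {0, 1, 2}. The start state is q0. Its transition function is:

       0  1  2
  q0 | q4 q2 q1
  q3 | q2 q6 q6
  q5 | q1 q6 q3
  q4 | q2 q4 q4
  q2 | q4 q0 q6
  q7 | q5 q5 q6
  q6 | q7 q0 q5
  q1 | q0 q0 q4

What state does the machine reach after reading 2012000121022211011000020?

q7

start at q0
read '2': q0 → q1
read '0': q1 → q0
read '1': q0 → q2
read '2': q2 → q6
read '0': q6 → q7
read '0': q7 → q5
read '0': q5 → q1
read '1': q1 → q0
read '2': q0 → q1
read '1': q1 → q0
read '0': q0 → q4
read '2': q4 → q4
read '2': q4 → q4
read '2': q4 → q4
read '1': q4 → q4
read '1': q4 → q4
read '0': q4 → q2
read '1': q2 → q0
read '1': q0 → q2
read '0': q2 → q4
read '0': q4 → q2
read '0': q2 → q4
read '0': q4 → q2
read '2': q2 → q6
read '0': q6 → q7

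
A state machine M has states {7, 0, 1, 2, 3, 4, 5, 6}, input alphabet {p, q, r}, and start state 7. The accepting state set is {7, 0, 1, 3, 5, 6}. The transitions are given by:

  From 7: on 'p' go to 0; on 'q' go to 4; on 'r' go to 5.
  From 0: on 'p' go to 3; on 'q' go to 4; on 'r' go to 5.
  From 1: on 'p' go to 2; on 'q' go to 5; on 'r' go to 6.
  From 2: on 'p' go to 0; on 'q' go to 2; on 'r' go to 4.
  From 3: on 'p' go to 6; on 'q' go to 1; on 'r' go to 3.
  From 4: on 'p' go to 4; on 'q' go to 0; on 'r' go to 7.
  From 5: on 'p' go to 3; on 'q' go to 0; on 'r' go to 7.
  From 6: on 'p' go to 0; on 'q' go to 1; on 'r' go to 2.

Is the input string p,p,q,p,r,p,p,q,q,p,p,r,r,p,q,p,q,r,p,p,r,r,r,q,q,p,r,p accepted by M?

Yes

Trace: 7 -p-> 0 -p-> 3 -q-> 1 -p-> 2 -r-> 4 -p-> 4 -p-> 4 -q-> 0 -q-> 4 -p-> 4 -p-> 4 -r-> 7 -r-> 5 -p-> 3 -q-> 1 -p-> 2 -q-> 2 -r-> 4 -p-> 4 -p-> 4 -r-> 7 -r-> 5 -r-> 7 -q-> 4 -q-> 0 -p-> 3 -r-> 3 -p-> 6
End state 6 is accepting.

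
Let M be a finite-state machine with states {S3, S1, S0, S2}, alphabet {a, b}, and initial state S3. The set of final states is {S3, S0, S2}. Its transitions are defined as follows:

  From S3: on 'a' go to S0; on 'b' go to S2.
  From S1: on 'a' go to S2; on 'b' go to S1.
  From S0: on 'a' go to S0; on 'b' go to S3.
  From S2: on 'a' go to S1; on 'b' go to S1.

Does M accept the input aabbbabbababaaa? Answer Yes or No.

start at S3
read 'a': S3 → S0
read 'a': S0 → S0
read 'b': S0 → S3
read 'b': S3 → S2
read 'b': S2 → S1
read 'a': S1 → S2
read 'b': S2 → S1
read 'b': S1 → S1
read 'a': S1 → S2
read 'b': S2 → S1
read 'a': S1 → S2
read 'b': S2 → S1
read 'a': S1 → S2
read 'a': S2 → S1
read 'a': S1 → S2
End state S2 is accepting.

Yes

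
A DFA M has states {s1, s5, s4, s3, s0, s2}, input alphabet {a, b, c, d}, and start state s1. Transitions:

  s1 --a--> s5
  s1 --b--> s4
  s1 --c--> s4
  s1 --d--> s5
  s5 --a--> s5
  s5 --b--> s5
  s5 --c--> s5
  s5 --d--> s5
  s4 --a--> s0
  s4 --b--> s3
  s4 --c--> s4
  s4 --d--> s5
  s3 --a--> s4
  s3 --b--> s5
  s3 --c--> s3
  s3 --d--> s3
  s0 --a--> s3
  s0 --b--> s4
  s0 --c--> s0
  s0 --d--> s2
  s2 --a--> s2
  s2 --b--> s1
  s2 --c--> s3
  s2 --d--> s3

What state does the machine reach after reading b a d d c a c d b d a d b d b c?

s1 → s4 → s0 → s2 → s3 → s3 → s4 → s4 → s5 → s5 → s5 → s5 → s5 → s5 → s5 → s5 → s5

s5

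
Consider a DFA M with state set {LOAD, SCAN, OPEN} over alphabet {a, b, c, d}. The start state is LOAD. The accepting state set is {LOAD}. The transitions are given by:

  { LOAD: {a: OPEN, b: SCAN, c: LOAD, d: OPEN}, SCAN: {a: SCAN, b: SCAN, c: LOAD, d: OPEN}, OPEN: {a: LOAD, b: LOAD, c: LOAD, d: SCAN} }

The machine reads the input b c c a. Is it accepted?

LOAD → SCAN → LOAD → LOAD → OPEN
End state OPEN is not accepting.

No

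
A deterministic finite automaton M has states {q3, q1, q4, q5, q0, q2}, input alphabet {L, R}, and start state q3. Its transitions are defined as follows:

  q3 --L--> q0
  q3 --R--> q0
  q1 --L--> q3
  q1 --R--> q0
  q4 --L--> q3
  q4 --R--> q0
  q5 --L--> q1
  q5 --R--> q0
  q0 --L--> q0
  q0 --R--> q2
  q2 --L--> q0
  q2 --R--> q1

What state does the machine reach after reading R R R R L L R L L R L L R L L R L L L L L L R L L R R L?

q3

Trace: q3 -R-> q0 -R-> q2 -R-> q1 -R-> q0 -L-> q0 -L-> q0 -R-> q2 -L-> q0 -L-> q0 -R-> q2 -L-> q0 -L-> q0 -R-> q2 -L-> q0 -L-> q0 -R-> q2 -L-> q0 -L-> q0 -L-> q0 -L-> q0 -L-> q0 -L-> q0 -R-> q2 -L-> q0 -L-> q0 -R-> q2 -R-> q1 -L-> q3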